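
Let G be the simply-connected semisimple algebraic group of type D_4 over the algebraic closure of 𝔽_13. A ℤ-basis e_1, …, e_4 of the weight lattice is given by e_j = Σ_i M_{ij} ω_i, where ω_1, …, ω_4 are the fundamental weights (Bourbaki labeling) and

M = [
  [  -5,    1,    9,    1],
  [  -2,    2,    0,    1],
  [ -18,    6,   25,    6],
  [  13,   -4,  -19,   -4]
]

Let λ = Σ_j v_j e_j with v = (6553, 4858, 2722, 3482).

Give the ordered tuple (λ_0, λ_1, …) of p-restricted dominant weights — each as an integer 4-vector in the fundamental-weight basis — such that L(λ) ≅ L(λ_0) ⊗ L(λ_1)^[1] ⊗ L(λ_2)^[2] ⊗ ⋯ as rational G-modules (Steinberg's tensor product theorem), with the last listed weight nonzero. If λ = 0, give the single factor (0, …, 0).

In the fundamental-weight basis, λ has coordinates c = M·v (v = (6553, 4858, 2722, 3482)):
  c_1 = -5*6553 + 1*4858 + 9*2722 + 1*3482 = 73
  c_2 = -2*6553 + 2*4858 + 0*2722 + 1*3482 = 92
  c_3 = -18*6553 + 6*4858 + 25*2722 + 6*3482 = 136
  c_4 = 13*6553 + -4*4858 + -19*2722 + -4*3482 = 111
p = 13; digits c_i = Σ_j d_{ij}·13^j, 0 ≤ d_{ij} < 13:
  c_1 = 73 = 8·13^0 + 5·13^1
  c_2 = 92 = 1·13^0 + 7·13^1
  c_3 = 136 = 6·13^0 + 10·13^1
  c_4 = 111 = 7·13^0 + 8·13^1
λ_0 = (8, 1, 6, 7)
λ_1 = (5, 7, 10, 8)

((8, 1, 6, 7), (5, 7, 10, 8))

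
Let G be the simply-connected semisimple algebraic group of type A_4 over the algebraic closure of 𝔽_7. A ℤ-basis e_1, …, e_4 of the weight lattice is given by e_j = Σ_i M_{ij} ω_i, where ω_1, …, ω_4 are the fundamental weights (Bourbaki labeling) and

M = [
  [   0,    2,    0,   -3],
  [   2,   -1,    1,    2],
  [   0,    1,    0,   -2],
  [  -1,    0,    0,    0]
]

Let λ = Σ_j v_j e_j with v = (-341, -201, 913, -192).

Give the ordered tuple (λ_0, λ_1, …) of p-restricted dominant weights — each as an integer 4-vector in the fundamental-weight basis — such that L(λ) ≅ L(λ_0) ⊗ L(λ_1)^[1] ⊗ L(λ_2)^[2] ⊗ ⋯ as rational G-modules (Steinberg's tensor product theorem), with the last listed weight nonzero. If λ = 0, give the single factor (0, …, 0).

Converting to the ω-basis (c_i = row i of M dotted with v = (-341, -201, 913, -192)):
  c_1 = (0)·(-341) + (2)·(-201) + (0)·(913) + (-3)·(-192) = 174
  c_2 = (2)·(-341) + (-1)·(-201) + (1)·(913) + (2)·(-192) = 48
  c_3 = (0)·(-341) + (1)·(-201) + (0)·(913) + (-2)·(-192) = 183
  c_4 = (-1)·(-341) + (0)·(-201) + (0)·(913) + (0)·(-192) = 341
Expand coordinatewise in base 7:
  c_1 = 174 = 6·7^0 + 3·7^1 + 3·7^2
  c_2 = 48 = 6·7^0 + 6·7^1
  c_3 = 183 = 1·7^0 + 5·7^1 + 3·7^2
  c_4 = 341 = 5·7^0 + 6·7^1 + 6·7^2
λ_0 = (6, 6, 1, 5)
λ_1 = (3, 6, 5, 6)
λ_2 = (3, 0, 3, 6)

((6, 6, 1, 5), (3, 6, 5, 6), (3, 0, 3, 6))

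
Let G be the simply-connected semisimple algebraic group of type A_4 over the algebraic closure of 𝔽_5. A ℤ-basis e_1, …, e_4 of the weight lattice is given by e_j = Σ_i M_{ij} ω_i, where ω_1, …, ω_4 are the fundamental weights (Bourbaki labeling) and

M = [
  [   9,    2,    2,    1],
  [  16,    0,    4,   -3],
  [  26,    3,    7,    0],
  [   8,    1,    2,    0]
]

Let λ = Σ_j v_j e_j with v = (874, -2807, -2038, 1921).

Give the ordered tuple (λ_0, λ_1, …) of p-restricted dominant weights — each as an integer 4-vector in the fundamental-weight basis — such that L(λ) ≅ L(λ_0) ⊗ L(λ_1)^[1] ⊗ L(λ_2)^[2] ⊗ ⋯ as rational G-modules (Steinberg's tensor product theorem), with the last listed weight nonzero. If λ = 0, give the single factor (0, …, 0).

Compute c_i = Σ_j M_{ij} v_j with v = (874, -2807, -2038, 1921):
  c_1 = (9)·(874) + (2)·(-2807) + (2)·(-2038) + (1)·(1921) = 97
  c_2 = (16)·(874) + (0)·(-2807) + (4)·(-2038) + (-3)·(1921) = 69
  c_3 = (26)·(874) + (3)·(-2807) + (7)·(-2038) + (0)·(1921) = 37
  c_4 = (8)·(874) + (1)·(-2807) + (2)·(-2038) + (0)·(1921) = 109
Base-5 expansion of each c_i:
  c_1 = 97 = 2·5^0 + 4·5^1 + 3·5^2
  c_2 = 69 = 4·5^0 + 3·5^1 + 2·5^2
  c_3 = 37 = 2·5^0 + 2·5^1 + 1·5^2
  c_4 = 109 = 4·5^0 + 1·5^1 + 4·5^2
Factor λ_0 = (2, 4, 2, 4)
Factor λ_1 = (4, 3, 2, 1)
Factor λ_2 = (3, 2, 1, 4)

((2, 4, 2, 4), (4, 3, 2, 1), (3, 2, 1, 4))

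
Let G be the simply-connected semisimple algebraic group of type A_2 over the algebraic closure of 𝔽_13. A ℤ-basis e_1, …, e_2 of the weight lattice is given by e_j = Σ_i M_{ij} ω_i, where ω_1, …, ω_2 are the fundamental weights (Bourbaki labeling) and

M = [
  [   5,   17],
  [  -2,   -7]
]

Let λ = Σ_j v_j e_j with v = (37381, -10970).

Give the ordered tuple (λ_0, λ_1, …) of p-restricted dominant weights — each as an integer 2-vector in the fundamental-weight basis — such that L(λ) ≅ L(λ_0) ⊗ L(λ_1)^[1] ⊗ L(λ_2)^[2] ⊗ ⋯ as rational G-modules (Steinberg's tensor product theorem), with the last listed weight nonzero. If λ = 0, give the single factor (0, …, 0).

ω-coordinates c = M·v, v = (37381, -10970):
  c_1 = 5*37381 + 17*-10970 = 415
  c_2 = -2*37381 + -7*-10970 = 2028
Base-13 expansion of each c_i:
  c_1 = 415 = 12·13^0 + 5·13^1 + 2·13^2
  c_2 = 2028 = 0·13^0 + 0·13^1 + 12·13^2
λ_0 = (12, 0)
λ_1 = (5, 0)
λ_2 = (2, 12)

((12, 0), (5, 0), (2, 12))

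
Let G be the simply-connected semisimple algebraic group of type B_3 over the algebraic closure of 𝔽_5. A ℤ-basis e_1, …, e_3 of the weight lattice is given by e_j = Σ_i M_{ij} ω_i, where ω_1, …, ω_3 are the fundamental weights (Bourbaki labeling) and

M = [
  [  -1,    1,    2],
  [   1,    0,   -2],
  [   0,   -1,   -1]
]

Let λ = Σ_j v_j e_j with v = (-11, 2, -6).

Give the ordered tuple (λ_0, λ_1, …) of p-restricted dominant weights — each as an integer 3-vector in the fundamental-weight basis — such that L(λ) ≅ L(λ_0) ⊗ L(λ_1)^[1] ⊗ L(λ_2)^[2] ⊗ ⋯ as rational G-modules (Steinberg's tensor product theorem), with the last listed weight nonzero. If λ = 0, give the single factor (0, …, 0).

((1, 1, 4),)

In the fundamental-weight basis, λ has coordinates c = M·v (v = (-11, 2, -6)):
  c_1 = (-1)·(-11) + 1·2 + (2)·(-6) = 1
  c_2 = (1)·(-11) + 0·2 + (-2)·(-6) = 1
  c_3 = (0)·(-11) + (-1)·(2) + (-1)·(-6) = 4
p = 5; digits c_i = Σ_j d_{ij}·5^j, 0 ≤ d_{ij} < 5:
  c_1 = 1 = 1·5^0
  c_2 = 1 = 1·5^0
  c_3 = 4 = 4·5^0
Factor λ_0 = (1, 1, 4)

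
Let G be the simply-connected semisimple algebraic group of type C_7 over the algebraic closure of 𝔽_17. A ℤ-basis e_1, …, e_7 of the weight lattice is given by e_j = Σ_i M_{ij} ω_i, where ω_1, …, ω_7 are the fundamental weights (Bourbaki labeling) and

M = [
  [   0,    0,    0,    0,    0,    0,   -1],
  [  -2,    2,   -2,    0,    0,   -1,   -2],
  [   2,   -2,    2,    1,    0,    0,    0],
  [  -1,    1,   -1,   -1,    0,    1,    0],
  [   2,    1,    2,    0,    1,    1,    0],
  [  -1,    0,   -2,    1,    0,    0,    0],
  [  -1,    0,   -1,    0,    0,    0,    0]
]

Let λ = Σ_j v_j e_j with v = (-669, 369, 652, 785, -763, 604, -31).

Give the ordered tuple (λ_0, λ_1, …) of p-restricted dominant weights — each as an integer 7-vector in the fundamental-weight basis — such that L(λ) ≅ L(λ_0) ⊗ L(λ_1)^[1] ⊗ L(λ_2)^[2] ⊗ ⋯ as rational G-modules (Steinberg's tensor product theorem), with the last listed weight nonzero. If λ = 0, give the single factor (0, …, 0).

((14, 9, 13, 1, 6, 14, 0), (1, 13, 0, 12, 10, 8, 1))

Change of basis e → ω: c = M·v where v = (-669, 369, 652, 785, -763, 604, -31):
  c_1 = 0*-669 + 0*369 + 0*652 + 0*785 + 0*-763 + 0*604 + -1*-31 = 31
  c_2 = -2*-669 + 2*369 + -2*652 + 0*785 + 0*-763 + -1*604 + -2*-31 = 230
  c_3 = 2*-669 + -2*369 + 2*652 + 1*785 + 0*-763 + 0*604 + 0*-31 = 13
  c_4 = -1*-669 + 1*369 + -1*652 + -1*785 + 0*-763 + 1*604 + 0*-31 = 205
  c_5 = 2*-669 + 1*369 + 2*652 + 0*785 + 1*-763 + 1*604 + 0*-31 = 176
  c_6 = -1*-669 + 0*369 + -2*652 + 1*785 + 0*-763 + 0*604 + 0*-31 = 150
  c_7 = -1*-669 + 0*369 + -1*652 + 0*785 + 0*-763 + 0*604 + 0*-31 = 17
p = 17; digits c_i = Σ_j d_{ij}·17^j, 0 ≤ d_{ij} < 17:
  c_1 = 31 = 14·17^0 + 1·17^1
  c_2 = 230 = 9·17^0 + 13·17^1
  c_3 = 13 = 13·17^0
  c_4 = 205 = 1·17^0 + 12·17^1
  c_5 = 176 = 6·17^0 + 10·17^1
  c_6 = 150 = 14·17^0 + 8·17^1
  c_7 = 17 = 0·17^0 + 1·17^1
λ_0 = (14, 9, 13, 1, 6, 14, 0)
λ_1 = (1, 13, 0, 12, 10, 8, 1)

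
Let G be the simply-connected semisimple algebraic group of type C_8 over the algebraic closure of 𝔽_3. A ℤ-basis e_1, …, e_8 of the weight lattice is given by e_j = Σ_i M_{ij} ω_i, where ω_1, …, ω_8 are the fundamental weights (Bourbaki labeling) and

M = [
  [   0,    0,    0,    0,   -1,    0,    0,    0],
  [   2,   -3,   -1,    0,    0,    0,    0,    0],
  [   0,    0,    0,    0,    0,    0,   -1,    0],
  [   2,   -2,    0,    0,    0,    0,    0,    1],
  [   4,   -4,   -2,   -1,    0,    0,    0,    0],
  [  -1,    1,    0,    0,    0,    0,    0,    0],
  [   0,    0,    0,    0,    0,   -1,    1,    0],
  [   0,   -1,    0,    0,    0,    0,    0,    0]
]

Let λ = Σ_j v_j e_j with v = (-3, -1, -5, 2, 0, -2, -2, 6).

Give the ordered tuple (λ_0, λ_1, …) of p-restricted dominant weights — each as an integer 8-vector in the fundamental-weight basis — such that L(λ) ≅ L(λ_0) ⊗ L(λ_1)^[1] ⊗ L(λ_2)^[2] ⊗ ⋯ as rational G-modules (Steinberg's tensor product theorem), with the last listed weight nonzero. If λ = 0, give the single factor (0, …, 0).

Converting to the ω-basis (c_i = row i of M dotted with v = (-3, -1, -5, 2, 0, -2, -2, 6)):
  c_1 = (0)·(-3) + (0)·(-1) + (0)·(-5) + (0)·(2) + (-1)·(0) + (0)·(-2) + (0)·(-2) + (0)·(6) = 0
  c_2 = (2)·(-3) + (-3)·(-1) + (-1)·(-5) + (0)·(2) + (0)·(0) + (0)·(-2) + (0)·(-2) + (0)·(6) = 2
  c_3 = (0)·(-3) + (0)·(-1) + (0)·(-5) + (0)·(2) + (0)·(0) + (0)·(-2) + (-1)·(-2) + (0)·(6) = 2
  c_4 = (2)·(-3) + (-2)·(-1) + (0)·(-5) + (0)·(2) + (0)·(0) + (0)·(-2) + (0)·(-2) + (1)·(6) = 2
  c_5 = (4)·(-3) + (-4)·(-1) + (-2)·(-5) + (-1)·(2) + (0)·(0) + (0)·(-2) + (0)·(-2) + (0)·(6) = 0
  c_6 = (-1)·(-3) + (1)·(-1) + (0)·(-5) + (0)·(2) + (0)·(0) + (0)·(-2) + (0)·(-2) + (0)·(6) = 2
  c_7 = (0)·(-3) + (0)·(-1) + (0)·(-5) + (0)·(2) + (0)·(0) + (-1)·(-2) + (1)·(-2) + (0)·(6) = 0
  c_8 = (0)·(-3) + (-1)·(-1) + (0)·(-5) + (0)·(2) + (0)·(0) + (0)·(-2) + (0)·(-2) + (0)·(6) = 1
Writing each c_i in base p = 3:
  c_1 = 0
  c_2 = 2 = 2·3^0
  c_3 = 2 = 2·3^0
  c_4 = 2 = 2·3^0
  c_5 = 0
  c_6 = 2 = 2·3^0
  c_7 = 0
  c_8 = 1 = 1·3^0
p-restricted factor λ_0 = (0, 2, 2, 2, 0, 2, 0, 1)

((0, 2, 2, 2, 0, 2, 0, 1),)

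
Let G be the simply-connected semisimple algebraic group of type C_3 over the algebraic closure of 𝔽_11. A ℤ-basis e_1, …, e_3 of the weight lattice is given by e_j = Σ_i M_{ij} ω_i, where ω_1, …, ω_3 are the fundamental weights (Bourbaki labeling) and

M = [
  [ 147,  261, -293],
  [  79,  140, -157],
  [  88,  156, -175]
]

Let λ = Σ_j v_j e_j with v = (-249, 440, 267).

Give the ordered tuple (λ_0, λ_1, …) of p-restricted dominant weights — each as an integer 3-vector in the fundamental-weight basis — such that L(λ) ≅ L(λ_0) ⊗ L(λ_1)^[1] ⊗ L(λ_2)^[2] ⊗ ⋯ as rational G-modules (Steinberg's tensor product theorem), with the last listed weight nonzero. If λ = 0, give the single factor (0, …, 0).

((6, 10, 3),)

ω-coordinates c = M·v, v = (-249, 440, 267):
  c_1 = (147)·(-249) + (261)·(440) + (-293)·(267) = 6
  c_2 = (79)·(-249) + (140)·(440) + (-157)·(267) = 10
  c_3 = (88)·(-249) + (156)·(440) + (-175)·(267) = 3
Writing each c_i in base p = 11:
  c_1 = 6 = 6·11^0
  c_2 = 10 = 10·11^0
  c_3 = 3 = 3·11^0
λ_0 = (6, 10, 3)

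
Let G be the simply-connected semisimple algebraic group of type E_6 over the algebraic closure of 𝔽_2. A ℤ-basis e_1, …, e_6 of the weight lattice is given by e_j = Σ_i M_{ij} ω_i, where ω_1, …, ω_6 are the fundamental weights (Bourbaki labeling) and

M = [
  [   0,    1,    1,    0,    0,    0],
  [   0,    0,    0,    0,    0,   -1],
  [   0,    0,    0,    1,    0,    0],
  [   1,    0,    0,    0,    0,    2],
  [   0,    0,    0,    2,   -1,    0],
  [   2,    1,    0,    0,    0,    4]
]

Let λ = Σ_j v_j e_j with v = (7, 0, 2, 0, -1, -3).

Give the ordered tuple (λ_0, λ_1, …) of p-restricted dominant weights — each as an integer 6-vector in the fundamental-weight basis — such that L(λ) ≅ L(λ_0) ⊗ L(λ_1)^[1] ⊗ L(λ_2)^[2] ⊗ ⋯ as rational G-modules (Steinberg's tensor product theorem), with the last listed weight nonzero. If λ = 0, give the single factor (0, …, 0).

Converting to the ω-basis (c_i = row i of M dotted with v = (7, 0, 2, 0, -1, -3)):
  c_1 = (0)·(7) + (1)·(0) + (1)·(2) + (0)·(0) + (0)·(-1) + (0)·(-3) = 2
  c_2 = (0)·(7) + (0)·(0) + (0)·(2) + (0)·(0) + (0)·(-1) + (-1)·(-3) = 3
  c_3 = (0)·(7) + (0)·(0) + (0)·(2) + (1)·(0) + (0)·(-1) + (0)·(-3) = 0
  c_4 = (1)·(7) + (0)·(0) + (0)·(2) + (0)·(0) + (0)·(-1) + (2)·(-3) = 1
  c_5 = (0)·(7) + (0)·(0) + (0)·(2) + (2)·(0) + (-1)·(-1) + (0)·(-3) = 1
  c_6 = (2)·(7) + (1)·(0) + (0)·(2) + (0)·(0) + (0)·(-1) + (4)·(-3) = 2
Base-2 expansion of each c_i:
  c_1 = 2 = 0·2^0 + 1·2^1
  c_2 = 3 = 1·2^0 + 1·2^1
  c_3 = 0
  c_4 = 1 = 1·2^0
  c_5 = 1 = 1·2^0
  c_6 = 2 = 0·2^0 + 1·2^1
λ_0 = (0, 1, 0, 1, 1, 0)
λ_1 = (1, 1, 0, 0, 0, 1)

((0, 1, 0, 1, 1, 0), (1, 1, 0, 0, 0, 1))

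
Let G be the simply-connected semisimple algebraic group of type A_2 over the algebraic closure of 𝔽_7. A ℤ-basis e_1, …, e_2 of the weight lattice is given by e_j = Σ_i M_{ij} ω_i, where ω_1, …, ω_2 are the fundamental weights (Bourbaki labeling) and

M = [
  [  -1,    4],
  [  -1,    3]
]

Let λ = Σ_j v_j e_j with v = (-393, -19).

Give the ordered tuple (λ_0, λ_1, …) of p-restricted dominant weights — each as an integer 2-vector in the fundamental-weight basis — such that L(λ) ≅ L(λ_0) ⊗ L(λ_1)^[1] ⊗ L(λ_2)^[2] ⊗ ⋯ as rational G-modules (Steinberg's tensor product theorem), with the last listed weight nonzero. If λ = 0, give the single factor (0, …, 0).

((2, 0), (3, 6), (6, 6))

Compute c_i = Σ_j M_{ij} v_j with v = (-393, -19):
  c_1 = (-1)·(-393) + (4)·(-19) = 317
  c_2 = (-1)·(-393) + (3)·(-19) = 336
Writing each c_i in base p = 7:
  c_1 = 317 = 2·7^0 + 3·7^1 + 6·7^2
  c_2 = 336 = 0·7^0 + 6·7^1 + 6·7^2
λ_0 = (2, 0)
λ_1 = (3, 6)
λ_2 = (6, 6)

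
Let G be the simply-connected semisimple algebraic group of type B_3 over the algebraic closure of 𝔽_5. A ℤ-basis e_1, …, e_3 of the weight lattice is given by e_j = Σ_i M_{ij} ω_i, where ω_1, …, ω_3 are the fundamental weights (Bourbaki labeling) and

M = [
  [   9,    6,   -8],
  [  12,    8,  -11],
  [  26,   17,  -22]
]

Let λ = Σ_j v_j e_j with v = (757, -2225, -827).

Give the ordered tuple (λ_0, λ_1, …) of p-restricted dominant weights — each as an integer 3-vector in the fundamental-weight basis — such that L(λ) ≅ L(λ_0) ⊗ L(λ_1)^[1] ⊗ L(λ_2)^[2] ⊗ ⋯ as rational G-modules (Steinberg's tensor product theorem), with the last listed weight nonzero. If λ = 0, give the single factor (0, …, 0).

((4, 1, 1), (0, 1, 0), (3, 0, 2), (0, 3, 0))

Converting to the ω-basis (c_i = row i of M dotted with v = (757, -2225, -827)):
  c_1 = 9·757 + (6)·(-2225) + (-8)·(-827) = 79
  c_2 = 12·757 + (8)·(-2225) + (-11)·(-827) = 381
  c_3 = 26·757 + (17)·(-2225) + (-22)·(-827) = 51
Expand coordinatewise in base 5:
  c_1 = 79 = 4·5^0 + 0·5^1 + 3·5^2
  c_2 = 381 = 1·5^0 + 1·5^1 + 0·5^2 + 3·5^3
  c_3 = 51 = 1·5^0 + 0·5^1 + 2·5^2
p-restricted factor λ_0 = (4, 1, 1)
p-restricted factor λ_1 = (0, 1, 0)
p-restricted factor λ_2 = (3, 0, 2)
p-restricted factor λ_3 = (0, 3, 0)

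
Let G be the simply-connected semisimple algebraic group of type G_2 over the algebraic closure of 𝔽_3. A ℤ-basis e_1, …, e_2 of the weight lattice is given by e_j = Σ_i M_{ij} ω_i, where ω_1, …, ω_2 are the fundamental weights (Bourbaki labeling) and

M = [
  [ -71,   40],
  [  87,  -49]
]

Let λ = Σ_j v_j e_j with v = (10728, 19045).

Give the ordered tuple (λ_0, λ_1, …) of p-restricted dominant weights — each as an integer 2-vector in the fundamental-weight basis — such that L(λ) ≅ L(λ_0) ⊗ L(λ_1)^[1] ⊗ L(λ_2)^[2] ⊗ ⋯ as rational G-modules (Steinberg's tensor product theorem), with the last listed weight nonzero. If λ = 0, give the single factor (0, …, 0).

ω-coordinates c = M·v, v = (10728, 19045):
  c_1 = -71*10728 + 40*19045 = 112
  c_2 = 87*10728 + -49*19045 = 131
Base-3 expansion of each c_i:
  c_1 = 112 = 1·3^0 + 1·3^1 + 0·3^2 + 1·3^3 + 1·3^4
  c_2 = 131 = 2·3^0 + 1·3^1 + 2·3^2 + 1·3^3 + 1·3^4
λ_0 = (1, 2)
λ_1 = (1, 1)
λ_2 = (0, 2)
λ_3 = (1, 1)
λ_4 = (1, 1)

((1, 2), (1, 1), (0, 2), (1, 1), (1, 1))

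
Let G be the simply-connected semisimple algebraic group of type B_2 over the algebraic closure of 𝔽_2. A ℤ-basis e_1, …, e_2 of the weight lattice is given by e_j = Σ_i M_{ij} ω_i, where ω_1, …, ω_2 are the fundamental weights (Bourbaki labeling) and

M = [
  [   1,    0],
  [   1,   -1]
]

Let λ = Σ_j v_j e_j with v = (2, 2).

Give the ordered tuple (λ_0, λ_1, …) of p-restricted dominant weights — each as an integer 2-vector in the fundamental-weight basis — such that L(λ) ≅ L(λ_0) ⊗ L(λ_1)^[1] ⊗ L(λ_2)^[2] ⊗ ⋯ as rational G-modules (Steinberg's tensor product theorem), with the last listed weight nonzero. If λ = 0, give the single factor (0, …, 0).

In the fundamental-weight basis, λ has coordinates c = M·v (v = (2, 2)):
  c_1 = 1·2 + 0·2 = 2
  c_2 = 1·2 + (-1)·(2) = 0
p = 2; digits c_i = Σ_j d_{ij}·2^j, 0 ≤ d_{ij} < 2:
  c_1 = 2 = 0·2^0 + 1·2^1
  c_2 = 0
λ_0 = (0, 0)
λ_1 = (1, 0)

((0, 0), (1, 0))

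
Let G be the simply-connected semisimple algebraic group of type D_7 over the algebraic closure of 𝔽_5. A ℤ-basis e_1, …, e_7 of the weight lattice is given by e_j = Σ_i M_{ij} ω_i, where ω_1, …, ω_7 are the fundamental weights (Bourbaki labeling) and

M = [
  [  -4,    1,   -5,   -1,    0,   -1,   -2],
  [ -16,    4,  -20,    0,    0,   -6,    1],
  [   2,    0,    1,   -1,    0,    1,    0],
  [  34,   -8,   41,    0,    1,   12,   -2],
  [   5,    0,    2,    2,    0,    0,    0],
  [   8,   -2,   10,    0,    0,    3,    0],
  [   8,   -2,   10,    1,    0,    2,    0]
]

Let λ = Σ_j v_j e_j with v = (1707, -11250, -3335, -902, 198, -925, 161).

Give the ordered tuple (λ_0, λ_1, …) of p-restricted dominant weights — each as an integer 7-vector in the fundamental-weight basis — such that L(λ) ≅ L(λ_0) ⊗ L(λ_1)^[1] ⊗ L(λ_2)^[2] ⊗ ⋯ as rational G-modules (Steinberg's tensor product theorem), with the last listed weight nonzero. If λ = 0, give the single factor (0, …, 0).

Compute c_i = Σ_j M_{ij} v_j with v = (1707, -11250, -3335, -902, 198, -925, 161):
  c_1 = (-4)·(1707) + (1)·(-11250) + (-5)·(-3335) + (-1)·(-902) + (0)·(198) + (-1)·(-925) + (-2)·(161) = 102
  c_2 = (-16)·(1707) + (4)·(-11250) + (-20)·(-3335) + (0)·(-902) + (0)·(198) + (-6)·(-925) + (1)·(161) = 99
  c_3 = (2)·(1707) + (0)·(-11250) + (1)·(-3335) + (-1)·(-902) + (0)·(198) + (1)·(-925) + (0)·(161) = 56
  c_4 = (34)·(1707) + (-8)·(-11250) + (41)·(-3335) + (0)·(-902) + (1)·(198) + (12)·(-925) + (-2)·(161) = 79
  c_5 = (5)·(1707) + (0)·(-11250) + (2)·(-3335) + (2)·(-902) + (0)·(198) + (0)·(-925) + (0)·(161) = 61
  c_6 = (8)·(1707) + (-2)·(-11250) + (10)·(-3335) + (0)·(-902) + (0)·(198) + (3)·(-925) + (0)·(161) = 31
  c_7 = (8)·(1707) + (-2)·(-11250) + (10)·(-3335) + (1)·(-902) + (0)·(198) + (2)·(-925) + (0)·(161) = 54
p = 5; digits c_i = Σ_j d_{ij}·5^j, 0 ≤ d_{ij} < 5:
  c_1 = 102 = 2·5^0 + 0·5^1 + 4·5^2
  c_2 = 99 = 4·5^0 + 4·5^1 + 3·5^2
  c_3 = 56 = 1·5^0 + 1·5^1 + 2·5^2
  c_4 = 79 = 4·5^0 + 0·5^1 + 3·5^2
  c_5 = 61 = 1·5^0 + 2·5^1 + 2·5^2
  c_6 = 31 = 1·5^0 + 1·5^1 + 1·5^2
  c_7 = 54 = 4·5^0 + 0·5^1 + 2·5^2
λ_0 = (2, 4, 1, 4, 1, 1, 4)
λ_1 = (0, 4, 1, 0, 2, 1, 0)
λ_2 = (4, 3, 2, 3, 2, 1, 2)

((2, 4, 1, 4, 1, 1, 4), (0, 4, 1, 0, 2, 1, 0), (4, 3, 2, 3, 2, 1, 2))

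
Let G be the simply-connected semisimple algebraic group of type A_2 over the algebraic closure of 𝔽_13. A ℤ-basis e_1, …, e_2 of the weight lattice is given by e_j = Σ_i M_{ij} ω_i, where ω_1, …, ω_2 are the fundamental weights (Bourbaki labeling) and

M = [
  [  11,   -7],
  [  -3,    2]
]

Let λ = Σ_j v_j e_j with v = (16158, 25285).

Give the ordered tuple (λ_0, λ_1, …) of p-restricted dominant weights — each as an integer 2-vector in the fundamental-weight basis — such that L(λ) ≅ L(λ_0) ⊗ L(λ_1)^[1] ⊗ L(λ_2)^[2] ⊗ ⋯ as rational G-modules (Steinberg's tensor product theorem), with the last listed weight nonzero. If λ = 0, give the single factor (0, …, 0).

((2, 3), (5, 5), (4, 12))

ω-coordinates c = M·v, v = (16158, 25285):
  c_1 = (11)·(16158) + (-7)·(25285) = 743
  c_2 = (-3)·(16158) + (2)·(25285) = 2096
p = 13; digits c_i = Σ_j d_{ij}·13^j, 0 ≤ d_{ij} < 13:
  c_1 = 743 = 2·13^0 + 5·13^1 + 4·13^2
  c_2 = 2096 = 3·13^0 + 5·13^1 + 12·13^2
λ_0 = (2, 3)
λ_1 = (5, 5)
λ_2 = (4, 12)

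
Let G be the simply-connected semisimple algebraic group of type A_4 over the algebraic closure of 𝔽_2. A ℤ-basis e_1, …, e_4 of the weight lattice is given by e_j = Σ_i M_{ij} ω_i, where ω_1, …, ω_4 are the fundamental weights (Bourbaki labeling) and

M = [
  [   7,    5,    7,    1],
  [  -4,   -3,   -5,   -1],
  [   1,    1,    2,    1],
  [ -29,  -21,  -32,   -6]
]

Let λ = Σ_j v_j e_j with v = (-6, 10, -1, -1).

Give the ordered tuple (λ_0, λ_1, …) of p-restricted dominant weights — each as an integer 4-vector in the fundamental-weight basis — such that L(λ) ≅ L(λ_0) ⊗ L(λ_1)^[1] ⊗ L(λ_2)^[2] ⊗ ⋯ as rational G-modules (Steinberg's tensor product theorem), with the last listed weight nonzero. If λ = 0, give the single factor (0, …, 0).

Compute c_i = Σ_j M_{ij} v_j with v = (-6, 10, -1, -1):
  c_1 = (7)·(-6) + (5)·(10) + (7)·(-1) + (1)·(-1) = 0
  c_2 = (-4)·(-6) + (-3)·(10) + (-5)·(-1) + (-1)·(-1) = 0
  c_3 = (1)·(-6) + (1)·(10) + (2)·(-1) + (1)·(-1) = 1
  c_4 = (-29)·(-6) + (-21)·(10) + (-32)·(-1) + (-6)·(-1) = 2
Base-2 expansion of each c_i:
  c_1 = 0
  c_2 = 0
  c_3 = 1 = 1·2^0
  c_4 = 2 = 0·2^0 + 1·2^1
Factor λ_0 = (0, 0, 1, 0)
Factor λ_1 = (0, 0, 0, 1)

((0, 0, 1, 0), (0, 0, 0, 1))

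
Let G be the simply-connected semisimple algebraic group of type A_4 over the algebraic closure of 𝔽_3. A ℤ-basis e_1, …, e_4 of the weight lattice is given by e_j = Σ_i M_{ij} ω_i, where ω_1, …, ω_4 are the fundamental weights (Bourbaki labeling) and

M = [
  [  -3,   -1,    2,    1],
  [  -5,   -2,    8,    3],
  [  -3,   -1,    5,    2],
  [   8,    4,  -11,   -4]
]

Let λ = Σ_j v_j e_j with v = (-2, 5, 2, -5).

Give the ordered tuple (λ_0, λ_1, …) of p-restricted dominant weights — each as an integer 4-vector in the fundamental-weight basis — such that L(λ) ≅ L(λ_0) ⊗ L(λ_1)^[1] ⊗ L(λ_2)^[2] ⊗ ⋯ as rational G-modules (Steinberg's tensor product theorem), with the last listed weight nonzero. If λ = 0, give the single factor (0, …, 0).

((0, 1, 1, 2),)

Compute c_i = Σ_j M_{ij} v_j with v = (-2, 5, 2, -5):
  c_1 = (-3)·(-2) + (-1)·(5) + 2·2 + (1)·(-5) = 0
  c_2 = (-5)·(-2) + (-2)·(5) + 8·2 + (3)·(-5) = 1
  c_3 = (-3)·(-2) + (-1)·(5) + 5·2 + (2)·(-5) = 1
  c_4 = (8)·(-2) + 4·5 + (-11)·(2) + (-4)·(-5) = 2
p = 3; digits c_i = Σ_j d_{ij}·3^j, 0 ≤ d_{ij} < 3:
  c_1 = 0
  c_2 = 1 = 1·3^0
  c_3 = 1 = 1·3^0
  c_4 = 2 = 2·3^0
λ_0 = (0, 1, 1, 2)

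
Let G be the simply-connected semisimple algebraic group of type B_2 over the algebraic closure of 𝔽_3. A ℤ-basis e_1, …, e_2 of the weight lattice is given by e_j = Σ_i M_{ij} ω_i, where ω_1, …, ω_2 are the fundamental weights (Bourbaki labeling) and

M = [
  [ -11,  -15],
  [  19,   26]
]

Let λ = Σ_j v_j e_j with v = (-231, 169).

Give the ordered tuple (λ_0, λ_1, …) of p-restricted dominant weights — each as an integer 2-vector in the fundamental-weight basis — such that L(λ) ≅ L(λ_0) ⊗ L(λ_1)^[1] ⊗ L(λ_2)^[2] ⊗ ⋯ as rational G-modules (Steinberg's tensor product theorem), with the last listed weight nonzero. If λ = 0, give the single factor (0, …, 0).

In the fundamental-weight basis, λ has coordinates c = M·v (v = (-231, 169)):
  c_1 = -11*-231 + -15*169 = 6
  c_2 = 19*-231 + 26*169 = 5
Base-3 expansion of each c_i:
  c_1 = 6 = 0·3^0 + 2·3^1
  c_2 = 5 = 2·3^0 + 1·3^1
p-restricted factor λ_0 = (0, 2)
p-restricted factor λ_1 = (2, 1)

((0, 2), (2, 1))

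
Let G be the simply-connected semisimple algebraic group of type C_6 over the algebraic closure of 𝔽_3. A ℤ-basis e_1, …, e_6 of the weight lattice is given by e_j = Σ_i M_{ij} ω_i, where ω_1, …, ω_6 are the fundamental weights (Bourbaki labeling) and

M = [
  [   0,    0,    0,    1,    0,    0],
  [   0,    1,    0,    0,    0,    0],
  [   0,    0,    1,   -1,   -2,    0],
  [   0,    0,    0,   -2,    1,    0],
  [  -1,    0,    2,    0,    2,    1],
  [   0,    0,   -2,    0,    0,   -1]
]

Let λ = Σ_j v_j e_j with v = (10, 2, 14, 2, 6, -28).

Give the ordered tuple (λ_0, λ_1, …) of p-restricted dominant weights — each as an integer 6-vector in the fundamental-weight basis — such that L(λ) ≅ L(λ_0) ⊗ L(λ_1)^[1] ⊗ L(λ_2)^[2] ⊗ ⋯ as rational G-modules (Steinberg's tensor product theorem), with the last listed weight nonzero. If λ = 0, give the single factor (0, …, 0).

Change of basis e → ω: c = M·v where v = (10, 2, 14, 2, 6, -28):
  c_1 = 0*10 + 0*2 + 0*14 + 1*2 + 0*6 + 0*-28 = 2
  c_2 = 0*10 + 1*2 + 0*14 + 0*2 + 0*6 + 0*-28 = 2
  c_3 = 0*10 + 0*2 + 1*14 + -1*2 + -2*6 + 0*-28 = 0
  c_4 = 0*10 + 0*2 + 0*14 + -2*2 + 1*6 + 0*-28 = 2
  c_5 = -1*10 + 0*2 + 2*14 + 0*2 + 2*6 + 1*-28 = 2
  c_6 = 0*10 + 0*2 + -2*14 + 0*2 + 0*6 + -1*-28 = 0
Expand coordinatewise in base 3:
  c_1 = 2 = 2·3^0
  c_2 = 2 = 2·3^0
  c_3 = 0
  c_4 = 2 = 2·3^0
  c_5 = 2 = 2·3^0
  c_6 = 0
λ_0 = (2, 2, 0, 2, 2, 0)

((2, 2, 0, 2, 2, 0),)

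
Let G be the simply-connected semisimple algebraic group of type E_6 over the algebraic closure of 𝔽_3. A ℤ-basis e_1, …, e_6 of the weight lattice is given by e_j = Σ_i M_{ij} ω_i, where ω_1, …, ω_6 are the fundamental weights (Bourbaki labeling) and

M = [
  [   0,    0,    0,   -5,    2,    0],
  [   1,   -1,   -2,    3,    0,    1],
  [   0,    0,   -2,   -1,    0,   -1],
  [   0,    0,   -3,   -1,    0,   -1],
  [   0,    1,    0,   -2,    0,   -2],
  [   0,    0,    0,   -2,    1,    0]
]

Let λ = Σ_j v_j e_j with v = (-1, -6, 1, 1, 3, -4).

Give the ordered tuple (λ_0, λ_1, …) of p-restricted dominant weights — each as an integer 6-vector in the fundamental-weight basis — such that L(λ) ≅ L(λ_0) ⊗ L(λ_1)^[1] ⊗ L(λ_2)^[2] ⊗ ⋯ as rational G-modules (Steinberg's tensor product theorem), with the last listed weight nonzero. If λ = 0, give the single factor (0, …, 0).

((1, 2, 1, 0, 0, 1),)

Compute c_i = Σ_j M_{ij} v_j with v = (-1, -6, 1, 1, 3, -4):
  c_1 = (0)·(-1) + (0)·(-6) + 0·1 + (-5)·(1) + 2·3 + (0)·(-4) = 1
  c_2 = (1)·(-1) + (-1)·(-6) + (-2)·(1) + 3·1 + 0·3 + (1)·(-4) = 2
  c_3 = (0)·(-1) + (0)·(-6) + (-2)·(1) + (-1)·(1) + 0·3 + (-1)·(-4) = 1
  c_4 = (0)·(-1) + (0)·(-6) + (-3)·(1) + (-1)·(1) + 0·3 + (-1)·(-4) = 0
  c_5 = (0)·(-1) + (1)·(-6) + 0·1 + (-2)·(1) + 0·3 + (-2)·(-4) = 0
  c_6 = (0)·(-1) + (0)·(-6) + 0·1 + (-2)·(1) + 1·3 + (0)·(-4) = 1
Writing each c_i in base p = 3:
  c_1 = 1 = 1·3^0
  c_2 = 2 = 2·3^0
  c_3 = 1 = 1·3^0
  c_4 = 0
  c_5 = 0
  c_6 = 1 = 1·3^0
Factor λ_0 = (1, 2, 1, 0, 0, 1)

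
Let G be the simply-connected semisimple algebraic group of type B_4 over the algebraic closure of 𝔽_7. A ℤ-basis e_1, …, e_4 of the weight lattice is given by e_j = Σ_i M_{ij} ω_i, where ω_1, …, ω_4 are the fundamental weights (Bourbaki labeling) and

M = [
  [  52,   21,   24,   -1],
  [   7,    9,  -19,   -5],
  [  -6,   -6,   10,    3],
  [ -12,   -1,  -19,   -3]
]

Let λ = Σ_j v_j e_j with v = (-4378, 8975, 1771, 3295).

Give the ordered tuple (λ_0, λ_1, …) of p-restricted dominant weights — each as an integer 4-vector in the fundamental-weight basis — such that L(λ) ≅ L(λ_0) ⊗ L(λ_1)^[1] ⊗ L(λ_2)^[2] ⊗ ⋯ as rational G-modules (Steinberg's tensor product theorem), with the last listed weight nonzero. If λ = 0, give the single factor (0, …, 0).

Compute c_i = Σ_j M_{ij} v_j with v = (-4378, 8975, 1771, 3295):
  c_1 = (52)·(-4378) + 21·8975 + 24·1771 + (-1)·(3295) = 28
  c_2 = (7)·(-4378) + 9·8975 + (-19)·(1771) + (-5)·(3295) = 5
  c_3 = (-6)·(-4378) + (-6)·(8975) + 10·1771 + 3·3295 = 13
  c_4 = (-12)·(-4378) + (-1)·(8975) + (-19)·(1771) + (-3)·(3295) = 27
Base-7 expansion of each c_i:
  c_1 = 28 = 0·7^0 + 4·7^1
  c_2 = 5 = 5·7^0
  c_3 = 13 = 6·7^0 + 1·7^1
  c_4 = 27 = 6·7^0 + 3·7^1
p-restricted factor λ_0 = (0, 5, 6, 6)
p-restricted factor λ_1 = (4, 0, 1, 3)

((0, 5, 6, 6), (4, 0, 1, 3))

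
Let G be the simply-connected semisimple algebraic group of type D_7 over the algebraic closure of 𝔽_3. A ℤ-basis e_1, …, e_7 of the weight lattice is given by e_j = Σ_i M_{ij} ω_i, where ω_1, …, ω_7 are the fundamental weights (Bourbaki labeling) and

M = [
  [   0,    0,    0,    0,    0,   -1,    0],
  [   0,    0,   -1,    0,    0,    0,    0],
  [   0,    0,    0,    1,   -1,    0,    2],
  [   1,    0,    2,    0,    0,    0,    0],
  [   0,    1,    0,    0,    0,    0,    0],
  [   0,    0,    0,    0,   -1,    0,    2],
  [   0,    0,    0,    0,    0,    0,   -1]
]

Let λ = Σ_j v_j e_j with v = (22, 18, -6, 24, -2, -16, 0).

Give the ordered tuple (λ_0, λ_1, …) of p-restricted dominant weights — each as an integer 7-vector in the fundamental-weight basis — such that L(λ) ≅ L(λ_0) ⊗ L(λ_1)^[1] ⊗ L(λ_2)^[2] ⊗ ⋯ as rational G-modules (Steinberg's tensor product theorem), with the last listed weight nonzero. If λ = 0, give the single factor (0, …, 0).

Compute c_i = Σ_j M_{ij} v_j with v = (22, 18, -6, 24, -2, -16, 0):
  c_1 = 0·22 + 0·18 + (0)·(-6) + 0·24 + (0)·(-2) + (-1)·(-16) + 0·0 = 16
  c_2 = 0·22 + 0·18 + (-1)·(-6) + 0·24 + (0)·(-2) + (0)·(-16) + 0·0 = 6
  c_3 = 0·22 + 0·18 + (0)·(-6) + 1·24 + (-1)·(-2) + (0)·(-16) + 2·0 = 26
  c_4 = 1·22 + 0·18 + (2)·(-6) + 0·24 + (0)·(-2) + (0)·(-16) + 0·0 = 10
  c_5 = 0·22 + 1·18 + (0)·(-6) + 0·24 + (0)·(-2) + (0)·(-16) + 0·0 = 18
  c_6 = 0·22 + 0·18 + (0)·(-6) + 0·24 + (-1)·(-2) + (0)·(-16) + 2·0 = 2
  c_7 = 0·22 + 0·18 + (0)·(-6) + 0·24 + (0)·(-2) + (0)·(-16) + (-1)·(0) = 0
Writing each c_i in base p = 3:
  c_1 = 16 = 1·3^0 + 2·3^1 + 1·3^2
  c_2 = 6 = 0·3^0 + 2·3^1
  c_3 = 26 = 2·3^0 + 2·3^1 + 2·3^2
  c_4 = 10 = 1·3^0 + 0·3^1 + 1·3^2
  c_5 = 18 = 0·3^0 + 0·3^1 + 2·3^2
  c_6 = 2 = 2·3^0
  c_7 = 0
Factor λ_0 = (1, 0, 2, 1, 0, 2, 0)
Factor λ_1 = (2, 2, 2, 0, 0, 0, 0)
Factor λ_2 = (1, 0, 2, 1, 2, 0, 0)

((1, 0, 2, 1, 0, 2, 0), (2, 2, 2, 0, 0, 0, 0), (1, 0, 2, 1, 2, 0, 0))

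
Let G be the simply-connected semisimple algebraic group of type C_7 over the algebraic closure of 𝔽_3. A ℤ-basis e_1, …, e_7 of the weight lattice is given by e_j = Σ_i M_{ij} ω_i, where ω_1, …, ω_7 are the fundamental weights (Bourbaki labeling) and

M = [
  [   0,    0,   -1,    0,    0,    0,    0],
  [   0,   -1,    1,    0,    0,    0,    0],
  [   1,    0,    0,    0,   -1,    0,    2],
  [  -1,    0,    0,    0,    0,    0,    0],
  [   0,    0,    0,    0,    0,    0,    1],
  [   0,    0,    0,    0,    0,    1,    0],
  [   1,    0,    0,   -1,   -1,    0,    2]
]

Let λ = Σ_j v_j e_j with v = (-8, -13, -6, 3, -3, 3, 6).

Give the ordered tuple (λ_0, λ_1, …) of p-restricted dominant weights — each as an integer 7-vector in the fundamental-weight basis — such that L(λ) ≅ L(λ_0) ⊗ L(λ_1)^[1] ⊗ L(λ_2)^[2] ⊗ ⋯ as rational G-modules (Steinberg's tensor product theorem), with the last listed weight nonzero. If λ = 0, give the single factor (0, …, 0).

((0, 1, 1, 2, 0, 0, 1), (2, 2, 2, 2, 2, 1, 1))

ω-coordinates c = M·v, v = (-8, -13, -6, 3, -3, 3, 6):
  c_1 = 0*-8 + 0*-13 + -1*-6 + 0*3 + 0*-3 + 0*3 + 0*6 = 6
  c_2 = 0*-8 + -1*-13 + 1*-6 + 0*3 + 0*-3 + 0*3 + 0*6 = 7
  c_3 = 1*-8 + 0*-13 + 0*-6 + 0*3 + -1*-3 + 0*3 + 2*6 = 7
  c_4 = -1*-8 + 0*-13 + 0*-6 + 0*3 + 0*-3 + 0*3 + 0*6 = 8
  c_5 = 0*-8 + 0*-13 + 0*-6 + 0*3 + 0*-3 + 0*3 + 1*6 = 6
  c_6 = 0*-8 + 0*-13 + 0*-6 + 0*3 + 0*-3 + 1*3 + 0*6 = 3
  c_7 = 1*-8 + 0*-13 + 0*-6 + -1*3 + -1*-3 + 0*3 + 2*6 = 4
Expand coordinatewise in base 3:
  c_1 = 6 = 0·3^0 + 2·3^1
  c_2 = 7 = 1·3^0 + 2·3^1
  c_3 = 7 = 1·3^0 + 2·3^1
  c_4 = 8 = 2·3^0 + 2·3^1
  c_5 = 6 = 0·3^0 + 2·3^1
  c_6 = 3 = 0·3^0 + 1·3^1
  c_7 = 4 = 1·3^0 + 1·3^1
p-restricted factor λ_0 = (0, 1, 1, 2, 0, 0, 1)
p-restricted factor λ_1 = (2, 2, 2, 2, 2, 1, 1)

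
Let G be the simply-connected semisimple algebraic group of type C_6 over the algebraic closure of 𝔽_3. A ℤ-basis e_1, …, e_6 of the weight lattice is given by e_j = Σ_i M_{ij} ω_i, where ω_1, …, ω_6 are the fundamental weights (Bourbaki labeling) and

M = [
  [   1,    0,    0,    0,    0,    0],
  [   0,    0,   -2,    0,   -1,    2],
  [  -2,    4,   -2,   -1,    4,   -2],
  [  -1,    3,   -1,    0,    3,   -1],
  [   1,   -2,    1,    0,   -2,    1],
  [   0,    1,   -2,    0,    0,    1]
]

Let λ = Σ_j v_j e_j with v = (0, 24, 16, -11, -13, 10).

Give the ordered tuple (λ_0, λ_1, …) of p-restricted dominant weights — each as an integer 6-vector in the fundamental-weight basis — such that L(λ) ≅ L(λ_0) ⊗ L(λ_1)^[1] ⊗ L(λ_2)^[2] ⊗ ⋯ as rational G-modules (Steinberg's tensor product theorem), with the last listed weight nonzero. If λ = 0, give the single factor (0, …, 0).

ω-coordinates c = M·v, v = (0, 24, 16, -11, -13, 10):
  c_1 = 1·0 + 0·24 + 0·16 + (0)·(-11) + (0)·(-13) + 0·10 = 0
  c_2 = 0·0 + 0·24 + (-2)·(16) + (0)·(-11) + (-1)·(-13) + 2·10 = 1
  c_3 = (-2)·(0) + 4·24 + (-2)·(16) + (-1)·(-11) + (4)·(-13) + (-2)·(10) = 3
  c_4 = (-1)·(0) + 3·24 + (-1)·(16) + (0)·(-11) + (3)·(-13) + (-1)·(10) = 7
  c_5 = 1·0 + (-2)·(24) + 1·16 + (0)·(-11) + (-2)·(-13) + 1·10 = 4
  c_6 = 0·0 + 1·24 + (-2)·(16) + (0)·(-11) + (0)·(-13) + 1·10 = 2
p = 3; digits c_i = Σ_j d_{ij}·3^j, 0 ≤ d_{ij} < 3:
  c_1 = 0
  c_2 = 1 = 1·3^0
  c_3 = 3 = 0·3^0 + 1·3^1
  c_4 = 7 = 1·3^0 + 2·3^1
  c_5 = 4 = 1·3^0 + 1·3^1
  c_6 = 2 = 2·3^0
Factor λ_0 = (0, 1, 0, 1, 1, 2)
Factor λ_1 = (0, 0, 1, 2, 1, 0)

((0, 1, 0, 1, 1, 2), (0, 0, 1, 2, 1, 0))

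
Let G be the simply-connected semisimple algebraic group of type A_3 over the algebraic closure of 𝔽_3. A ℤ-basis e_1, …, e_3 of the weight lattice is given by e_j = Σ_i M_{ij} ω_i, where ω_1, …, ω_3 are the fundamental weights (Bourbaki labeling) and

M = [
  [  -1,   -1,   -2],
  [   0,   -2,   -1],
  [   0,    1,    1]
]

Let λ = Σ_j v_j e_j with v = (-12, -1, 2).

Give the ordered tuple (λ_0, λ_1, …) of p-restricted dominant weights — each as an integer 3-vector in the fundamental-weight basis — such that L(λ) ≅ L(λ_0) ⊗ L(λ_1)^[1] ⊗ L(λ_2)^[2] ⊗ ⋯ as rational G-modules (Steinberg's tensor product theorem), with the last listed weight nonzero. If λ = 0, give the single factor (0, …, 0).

Converting to the ω-basis (c_i = row i of M dotted with v = (-12, -1, 2)):
  c_1 = (-1)·(-12) + (-1)·(-1) + (-2)·(2) = 9
  c_2 = (0)·(-12) + (-2)·(-1) + (-1)·(2) = 0
  c_3 = (0)·(-12) + (1)·(-1) + (1)·(2) = 1
Writing each c_i in base p = 3:
  c_1 = 9 = 0·3^0 + 0·3^1 + 1·3^2
  c_2 = 0
  c_3 = 1 = 1·3^0
p-restricted factor λ_0 = (0, 0, 1)
p-restricted factor λ_1 = (0, 0, 0)
p-restricted factor λ_2 = (1, 0, 0)

((0, 0, 1), (0, 0, 0), (1, 0, 0))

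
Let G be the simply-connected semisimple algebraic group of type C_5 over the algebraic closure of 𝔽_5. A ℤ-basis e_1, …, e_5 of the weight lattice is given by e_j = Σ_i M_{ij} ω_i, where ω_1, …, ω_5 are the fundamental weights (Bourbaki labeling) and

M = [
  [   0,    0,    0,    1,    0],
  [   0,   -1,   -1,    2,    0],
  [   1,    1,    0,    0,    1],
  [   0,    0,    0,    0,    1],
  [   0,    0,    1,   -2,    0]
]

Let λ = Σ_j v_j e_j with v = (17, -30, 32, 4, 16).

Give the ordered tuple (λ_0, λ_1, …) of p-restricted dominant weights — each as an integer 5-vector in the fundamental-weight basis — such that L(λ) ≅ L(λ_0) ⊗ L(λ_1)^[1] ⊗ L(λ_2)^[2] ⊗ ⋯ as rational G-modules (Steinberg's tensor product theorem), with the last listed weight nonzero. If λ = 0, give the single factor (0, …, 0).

Compute c_i = Σ_j M_{ij} v_j with v = (17, -30, 32, 4, 16):
  c_1 = 0·17 + (0)·(-30) + 0·32 + 1·4 + 0·16 = 4
  c_2 = 0·17 + (-1)·(-30) + (-1)·(32) + 2·4 + 0·16 = 6
  c_3 = 1·17 + (1)·(-30) + 0·32 + 0·4 + 1·16 = 3
  c_4 = 0·17 + (0)·(-30) + 0·32 + 0·4 + 1·16 = 16
  c_5 = 0·17 + (0)·(-30) + 1·32 + (-2)·(4) + 0·16 = 24
p = 5; digits c_i = Σ_j d_{ij}·5^j, 0 ≤ d_{ij} < 5:
  c_1 = 4 = 4·5^0
  c_2 = 6 = 1·5^0 + 1·5^1
  c_3 = 3 = 3·5^0
  c_4 = 16 = 1·5^0 + 3·5^1
  c_5 = 24 = 4·5^0 + 4·5^1
λ_0 = (4, 1, 3, 1, 4)
λ_1 = (0, 1, 0, 3, 4)

((4, 1, 3, 1, 4), (0, 1, 0, 3, 4))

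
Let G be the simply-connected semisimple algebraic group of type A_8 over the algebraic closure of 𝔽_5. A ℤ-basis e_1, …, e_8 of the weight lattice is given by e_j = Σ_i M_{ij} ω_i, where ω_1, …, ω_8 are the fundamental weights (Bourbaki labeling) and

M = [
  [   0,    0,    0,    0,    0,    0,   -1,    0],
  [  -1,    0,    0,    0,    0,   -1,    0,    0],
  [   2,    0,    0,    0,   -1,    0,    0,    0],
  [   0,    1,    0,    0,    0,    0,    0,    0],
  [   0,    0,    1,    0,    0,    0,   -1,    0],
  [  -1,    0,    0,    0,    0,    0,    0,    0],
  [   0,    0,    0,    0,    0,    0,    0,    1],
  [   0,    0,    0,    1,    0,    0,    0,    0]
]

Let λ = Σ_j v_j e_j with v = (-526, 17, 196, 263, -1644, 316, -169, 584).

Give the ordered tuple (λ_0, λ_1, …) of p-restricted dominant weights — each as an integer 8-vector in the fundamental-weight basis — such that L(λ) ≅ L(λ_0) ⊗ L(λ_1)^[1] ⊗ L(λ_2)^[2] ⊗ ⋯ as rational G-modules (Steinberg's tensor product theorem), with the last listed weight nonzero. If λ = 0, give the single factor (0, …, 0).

Compute c_i = Σ_j M_{ij} v_j with v = (-526, 17, 196, 263, -1644, 316, -169, 584):
  c_1 = (0)·(-526) + (0)·(17) + (0)·(196) + (0)·(263) + (0)·(-1644) + (0)·(316) + (-1)·(-169) + (0)·(584) = 169
  c_2 = (-1)·(-526) + (0)·(17) + (0)·(196) + (0)·(263) + (0)·(-1644) + (-1)·(316) + (0)·(-169) + (0)·(584) = 210
  c_3 = (2)·(-526) + (0)·(17) + (0)·(196) + (0)·(263) + (-1)·(-1644) + (0)·(316) + (0)·(-169) + (0)·(584) = 592
  c_4 = (0)·(-526) + (1)·(17) + (0)·(196) + (0)·(263) + (0)·(-1644) + (0)·(316) + (0)·(-169) + (0)·(584) = 17
  c_5 = (0)·(-526) + (0)·(17) + (1)·(196) + (0)·(263) + (0)·(-1644) + (0)·(316) + (-1)·(-169) + (0)·(584) = 365
  c_6 = (-1)·(-526) + (0)·(17) + (0)·(196) + (0)·(263) + (0)·(-1644) + (0)·(316) + (0)·(-169) + (0)·(584) = 526
  c_7 = (0)·(-526) + (0)·(17) + (0)·(196) + (0)·(263) + (0)·(-1644) + (0)·(316) + (0)·(-169) + (1)·(584) = 584
  c_8 = (0)·(-526) + (0)·(17) + (0)·(196) + (1)·(263) + (0)·(-1644) + (0)·(316) + (0)·(-169) + (0)·(584) = 263
Expand coordinatewise in base 5:
  c_1 = 169 = 4·5^0 + 3·5^1 + 1·5^2 + 1·5^3
  c_2 = 210 = 0·5^0 + 2·5^1 + 3·5^2 + 1·5^3
  c_3 = 592 = 2·5^0 + 3·5^1 + 3·5^2 + 4·5^3
  c_4 = 17 = 2·5^0 + 3·5^1
  c_5 = 365 = 0·5^0 + 3·5^1 + 4·5^2 + 2·5^3
  c_6 = 526 = 1·5^0 + 0·5^1 + 1·5^2 + 4·5^3
  c_7 = 584 = 4·5^0 + 1·5^1 + 3·5^2 + 4·5^3
  c_8 = 263 = 3·5^0 + 2·5^1 + 0·5^2 + 2·5^3
p-restricted factor λ_0 = (4, 0, 2, 2, 0, 1, 4, 3)
p-restricted factor λ_1 = (3, 2, 3, 3, 3, 0, 1, 2)
p-restricted factor λ_2 = (1, 3, 3, 0, 4, 1, 3, 0)
p-restricted factor λ_3 = (1, 1, 4, 0, 2, 4, 4, 2)

((4, 0, 2, 2, 0, 1, 4, 3), (3, 2, 3, 3, 3, 0, 1, 2), (1, 3, 3, 0, 4, 1, 3, 0), (1, 1, 4, 0, 2, 4, 4, 2))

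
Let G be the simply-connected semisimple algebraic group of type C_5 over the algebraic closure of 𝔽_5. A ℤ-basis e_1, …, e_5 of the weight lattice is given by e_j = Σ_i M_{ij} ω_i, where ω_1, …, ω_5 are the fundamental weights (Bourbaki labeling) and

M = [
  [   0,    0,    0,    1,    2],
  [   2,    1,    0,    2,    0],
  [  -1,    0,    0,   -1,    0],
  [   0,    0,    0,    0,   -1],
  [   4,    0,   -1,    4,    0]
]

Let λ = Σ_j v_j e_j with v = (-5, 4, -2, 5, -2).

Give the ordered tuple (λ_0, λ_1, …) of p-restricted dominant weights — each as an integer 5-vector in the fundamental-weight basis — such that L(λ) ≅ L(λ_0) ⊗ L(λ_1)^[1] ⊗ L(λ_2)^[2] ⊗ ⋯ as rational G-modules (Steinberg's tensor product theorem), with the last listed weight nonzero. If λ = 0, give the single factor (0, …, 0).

Converting to the ω-basis (c_i = row i of M dotted with v = (-5, 4, -2, 5, -2)):
  c_1 = (0)·(-5) + 0·4 + (0)·(-2) + 1·5 + (2)·(-2) = 1
  c_2 = (2)·(-5) + 1·4 + (0)·(-2) + 2·5 + (0)·(-2) = 4
  c_3 = (-1)·(-5) + 0·4 + (0)·(-2) + (-1)·(5) + (0)·(-2) = 0
  c_4 = (0)·(-5) + 0·4 + (0)·(-2) + 0·5 + (-1)·(-2) = 2
  c_5 = (4)·(-5) + 0·4 + (-1)·(-2) + 4·5 + (0)·(-2) = 2
p = 5; digits c_i = Σ_j d_{ij}·5^j, 0 ≤ d_{ij} < 5:
  c_1 = 1 = 1·5^0
  c_2 = 4 = 4·5^0
  c_3 = 0
  c_4 = 2 = 2·5^0
  c_5 = 2 = 2·5^0
p-restricted factor λ_0 = (1, 4, 0, 2, 2)

((1, 4, 0, 2, 2),)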